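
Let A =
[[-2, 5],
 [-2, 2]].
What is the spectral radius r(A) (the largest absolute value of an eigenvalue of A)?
r(A) = sqrt(6) ≈ 2.4495

The eigenvalues of A are the roots of its characteristic polynomial. With M = A (coefficients from the trace and determinant):
  p(λ) = det(λ I - M) = λ^2 + 6.
For λ^2 + 6 the discriminant is -24. It is negative, so the roots are the complex-conjugate pair λ = 0 ± (sqrt(24)/2) i ≈ 0 ± 2.4495i. For a conjugate pair the product of the roots equals the constant term, so |λ|^2 = 6 and |λ| = sqrt(6) ≈ 2.4495.
Thus the eigenvalues (to 4 decimals) are 0 ± 2.4495i (modulus 2.4495). The spectral radius is the largest modulus: r(A) = sqrt(6) ≈ 2.4495. (Cross-check: r(A) ≤ ||A||_2 ≈ 6; equality holds whenever A is normal, though it can also hold for some non-normal A.)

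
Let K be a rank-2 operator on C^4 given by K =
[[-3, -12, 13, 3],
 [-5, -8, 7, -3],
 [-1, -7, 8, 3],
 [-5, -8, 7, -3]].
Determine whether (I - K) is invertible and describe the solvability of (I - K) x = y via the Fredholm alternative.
(I - K) is invertible (det(I - K) = -76 ≠ 0), so for every y in C^4 the equation (I - K) x = y has a unique solution.

K has rank 2 and factors as K = U V^T = u1 v1^T + u2 v2^T with u1 = (-2, -2, -1, -2), v1 = (3, 3, -2, 3), u2 = (-3, -1, -2, -1), v2 = (-1, 2, -3, -3) (multiplying out reproduces the displayed K). The nonzero eigenvalues of U V^T coincide with those of the 2 x 2 matrix G = V^T U = [[v1·u1, v1·u2], [v2·u1, v2·u2]] = [[-16, -11], [7, 10]], and by the Sylvester determinant identity det(I_4 - U V^T) = det(I_2 - V^T U) = det([[17, 11], [-7, -9]]) = (17)(-9) - (11)(-7) = -76. (Direct check: I - K =
[[4, 12, -13, -3],
 [5, 9, -7, 3],
 [1, 7, -7, -3],
 [5, 8, -7, 4]]
has determinant -76.) The finite-dimensional Fredholm alternative says: either (I - K) is invertible, or ker(I - K) ≠ {0} and then range(I - K) = ker((I - K)^*)^⊥, with dim ker(I - K) = dim ker((I - K)^*). Since det(I - K) ≠ 0, 1 is not an eigenvalue of K and ker(I - K) = {0}, so we are in the first case: for every y there is a unique x = (I - K)^(-1) y. (Explicitly, by the Woodbury identity, (I - U V^T)^(-1) = I + U (I_2 - G)^(-1) V^T.)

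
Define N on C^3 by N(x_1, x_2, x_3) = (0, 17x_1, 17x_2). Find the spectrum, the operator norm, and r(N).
sigma(N) = {0}; ||N|| = 17; r(N) = 0. (N is nilpotent with N^3 = 0.)

On C^3, N is a strictly lower-triangular matrix with 17 on the subdiagonal and zeros elsewhere, so its characteristic polynomial is lambda^3 and every eigenvalue is 0: sigma(N) = {0}. For the operator norm, N e_i = 17e_{i+1} for i = 1, ..., 2 and N e_3 = 0, so the singular values of N are 17 (with multiplicity 2) and 0; hence ||N|| = 17. The spectral radius r(N) = max|lambda| = 0. Note ||N|| > r(N) — characteristic of non-normal nilpotent operators. Indeed N^3 = 0.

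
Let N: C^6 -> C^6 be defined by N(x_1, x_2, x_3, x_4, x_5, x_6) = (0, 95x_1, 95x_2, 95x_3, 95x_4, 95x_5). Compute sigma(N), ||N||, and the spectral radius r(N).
sigma(N) = {0}; ||N|| = 95; r(N) = 0. (N is nilpotent with N^6 = 0.)

On C^6, N is a strictly lower-triangular matrix with 95 on the subdiagonal and zeros elsewhere, so its characteristic polynomial is lambda^6 and every eigenvalue is 0: sigma(N) = {0}. For the operator norm, N e_i = 95e_{i+1} for i = 1, ..., 5 and N e_6 = 0, so the singular values of N are 95 (with multiplicity 5) and 0; hence ||N|| = 95. The spectral radius r(N) = max|lambda| = 0. Note ||N|| > r(N) — characteristic of non-normal nilpotent operators. Indeed N^6 = 0.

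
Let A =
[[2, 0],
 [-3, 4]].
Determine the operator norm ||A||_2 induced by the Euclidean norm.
||A||_2 = sqrt((29 + sqrt(585))/2) ≈ 5.1569 (= sqrt(largest eigenvalue of A^T A))

||A||_2 = sigma_max(A) = sqrt(lambda_max(A^T A)). Form the symmetric matrix M = A^T A =
[[13, -12],
 [-12, 16]].
Its characteristic polynomial (trace, determinant of M give the coefficients) is
  p(λ) = det(λ I - M) = λ^2 - 29λ + 64.
For λ^2 - 29λ + 64 the discriminant is 585. It is nonnegative but not a perfect square, so the roots are real and irrational: λ = (29 ± sqrt(585))/2 ≈ 26.5934, 2.4066.
So the eigenvalues of A^T A are ≈ 2.4066, 26.5934 (all ≥ 0, as they must be for A^T A). The largest is λ_max = (29 + sqrt(585))/2 ≈ 26.5934, hence ||A||_2 = sqrt(λ_max) = sqrt((29 + sqrt(585))/2) ≈ 5.1569.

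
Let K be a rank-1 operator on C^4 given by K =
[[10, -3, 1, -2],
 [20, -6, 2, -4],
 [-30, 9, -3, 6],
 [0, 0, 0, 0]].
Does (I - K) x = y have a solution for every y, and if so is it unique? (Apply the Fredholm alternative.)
(I - K) is singular (det(I - K) = 0, i.e. 1 ∈ sigma(K)). (I - K) x = y is solvable iff y ⊥ ker((I - K)^*) = span{(10, -3, 1, -2)}, i.e. iff 10y_1 - 3y_2 + y_3 - 2y_4 = 0. When solvable, the solutions are x = y + c·(1, 2, -3, 0), c arbitrary (ker(I - K) = span{(1, 2, -3, 0)}, dimension 1).

K has rank 1, so it is an outer product K = u v^T: every row of K is a multiple of one row vector. Reading off the entries, u = (1, 2, -3, 0) and v = (10, -3, 1, -2) (row i of K equals u_i·v^T). A rank-one matrix u v^T satisfies K u = u (v·u) and kills the (3)-dimensional subspace v^⊥, so its characteristic polynomial is lambda^3 (lambda - v·u) with v·u = tr K = 1. Hence the eigenvalues of I - K are 1 (multiplicity 3) and 1 - (1) = 0, so det(I - K) = 0. (Direct check: I - K =
[[-9, 3, -1, 2],
 [-20, 7, -2, 4],
 [30, -9, 4, -6],
 [0, 0, 0, 1]]
has determinant 0.) So 1 is an eigenvalue of K and (I - K) is not invertible. The finite-dimensional Fredholm alternative says: either (I - K) is invertible, or ker(I - K) ≠ {0} and then range(I - K) = ker((I - K)^*)^⊥, with dim ker(I - K) = dim ker((I - K)^*). We are in the second case, so we need both kernels. Kernel of I - K: (I - K) u = u - u (v·u) = u - u = 0, so ker(I - K) = span{u} = span{(1, 2, -3, 0)} (it is exactly 1-dimensional because rank(I - K) = 3). Kernel of the adjoint: K is real, so (I - K)^* = I - K^T = I - v u^T, and (I - v u^T) v = v - v (u·v) = 0; hence ker((I - K)^*) = span{v} = span{(10, -3, 1, -2)}. Therefore (I - K) x = y is solvable iff <y, v> = 0, i.e. iff 10y_1 - 3y_2 + y_3 - 2y_4 = 0. When this holds, K y = u (v·y) = 0, so (I - K) y = y and x = y is a particular solution; the full solution set is the line x = y + c·u = y + c·(1, 2, -3, 0), c ∈ C.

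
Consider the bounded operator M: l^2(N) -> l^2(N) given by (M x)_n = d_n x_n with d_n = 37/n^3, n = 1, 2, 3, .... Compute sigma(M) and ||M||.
sigma(M) = {37/n^3 : n ≥ 1} ∪ {0}; ||M|| = 37

A bounded diagonal operator on l^2 with diagonal entries d_n has spectrum equal to the closure of {d_n : n ≥ 1}: every d_n is an eigenvalue (with eigenvector e_n), so {d_n} ⊂ sigma(M); the spectrum is closed, so its closure is too; and for lambda not in the closure, (M - lambda I) has bounded inverse (the diagonal entries 1/(d_n - lambda) are bounded). For our sequence d_n = 37/n^3, n = 1, 2, 3, ...:
  - {d_n} = {37/n^3 : n ≥ 1}; the only limit point is 0
  - closure = {37/n^3 : n ≥ 1} ∪ {0}
For the norm: a diagonal operator has ||M|| = sup_n |d_n|. Here d_n = 37/n^3 is positive and decreasing, so sup_n |d_n| = d_1 = 37. So ||M|| = 37.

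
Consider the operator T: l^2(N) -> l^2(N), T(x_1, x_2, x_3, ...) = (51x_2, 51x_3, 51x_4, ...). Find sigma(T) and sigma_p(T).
sigma(T) = closed disk {z in C : |z| ≤ 51}; sigma_p(T) = open disk {z in C : |z| < 51}

Note T = 51·V where V is the unit left shift (V x)_k = x_{k+1}; so sigma(T) = 51·sigma(V) and ||T|| = 51||V||. ||T x||^2 = 2601sum_{k≥2} |x_k|^2 ≤ 2601||x||^2, with equality on {x : x_1 = 0}, so ||T|| = 51. For any lambda with |lambda| < 51, set r = lambda/51 (|r| < 1); the vector x = (1, r, r^2, ...) is in l^2 and satisfies T x = 51(r, r^2, ...) = lambda x, so lambda is an eigenvalue. On the boundary |lambda| = 51 the geometric series diverges, so no l^2 eigenvector exists, but these lambda lie in the approximate point spectrum. Hence sigma(T) is the closed disk of radius 51 and sigma_p(T) is the open disk.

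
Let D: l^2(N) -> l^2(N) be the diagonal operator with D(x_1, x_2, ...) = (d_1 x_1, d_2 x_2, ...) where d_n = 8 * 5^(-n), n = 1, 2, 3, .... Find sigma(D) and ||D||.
sigma(D) = {8 * 5^(-n) : n ≥ 1} ∪ {0}; ||D|| = 8/5

A bounded diagonal operator on l^2 with diagonal entries d_n has spectrum equal to the closure of {d_n : n ≥ 1}: every d_n is an eigenvalue (with eigenvector e_n), so {d_n} ⊂ sigma(D); the spectrum is closed, so its closure is too; and for lambda not in the closure, (D - lambda I) has bounded inverse (the diagonal entries 1/(d_n - lambda) are bounded). For our sequence d_n = 8 * 5^(-n), n = 1, 2, 3, ...:
  - {d_n} = {8 * 5^(-n) : n ≥ 1}; the only limit point is 0
  - closure = {8 * 5^(-n) : n ≥ 1} ∪ {0}
For the norm: a diagonal operator has ||D|| = sup_n |d_n|. Here d_n = 8 * 5^(-n) is positive and decreasing, so sup_n |d_n| = d_1 = 8/5. So ||D|| = 8/5.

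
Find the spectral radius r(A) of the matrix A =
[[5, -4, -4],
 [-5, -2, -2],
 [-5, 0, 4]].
r(A) ≈ 9.6493

The eigenvalues of A are the roots of its characteristic polynomial. With M = A (coefficients from the trace, the sum of principal 2x2 minors, and det A):
  p(λ) = det(λ I - M) = λ^3 - 7λ^2 - 38λ + 120.
No integer candidate from the rational root theorem (±divisors of 120) is a root, so the roots are irrational. The cubic discriminant is Δ = 640644 > 0, so there are three distinct real roots. p(-6) = -120 and p(-5) = 10 have opposite signs, so a root lies in (-6, -5); Newton's method refines it to λ ≈ -5.0917. p(2) = 24 and p(3) = -30 have opposite signs, so a root lies in (2, 3); Newton's method refines it to λ ≈ 2.4424. p(9) = -60 and p(10) = 40 have opposite signs, so a root lies in (9, 10); Newton's method refines it to λ ≈ 9.6493. Check (Vieta): the three roots sum to 7, matching tr M = 7.
Thus the eigenvalues (to 4 decimals) are -5.0917 (modulus 5.0917); 2.4424 (modulus 2.4424); 9.6493 (modulus 9.6493). The spectral radius is the largest modulus: r(A) ≈ 9.6493. (Cross-check: r(A) ≤ ||A||_2 ≈ 9.7898; equality holds whenever A is normal, though it can also hold for some non-normal A.)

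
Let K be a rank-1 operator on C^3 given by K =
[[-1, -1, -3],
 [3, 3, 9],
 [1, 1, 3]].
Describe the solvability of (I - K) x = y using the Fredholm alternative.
(I - K) is invertible (det(I - K) = -4 ≠ 0), so for every y in C^3 the equation (I - K) x = y has a unique solution.

K has rank 1, so it is an outer product K = u v^T: every row of K is a multiple of one row vector. Reading off the entries, u = (1, -3, -1) and v = (-1, -1, -3) (row i of K equals u_i·v^T). A rank-one matrix u v^T satisfies K u = u (v·u) and kills the (2)-dimensional subspace v^⊥, so its characteristic polynomial is lambda^2 (lambda - v·u) with v·u = tr K = 5. Hence the eigenvalues of I - K are 1 (multiplicity 2) and 1 - (5) = -4, so det(I - K) = -4. (Direct check: I - K =
[[2, 1, 3],
 [-3, -2, -9],
 [-1, -1, -2]]
has determinant -4.) The finite-dimensional Fredholm alternative says: either (I - K) is invertible, or ker(I - K) ≠ {0} and then range(I - K) = ker((I - K)^*)^⊥, with dim ker(I - K) = dim ker((I - K)^*). Since det(I - K) ≠ 0, 1 is not an eigenvalue of K and ker(I - K) = {0}, so we are in the first case: for every y there is a unique x = (I - K)^(-1) y. Explicitly, by the Sherman–Morrison formula, (I - u v^T)^(-1) = I + u v^T/(1 - v·u), i.e. (I - K)^(-1) = I + K/(-4).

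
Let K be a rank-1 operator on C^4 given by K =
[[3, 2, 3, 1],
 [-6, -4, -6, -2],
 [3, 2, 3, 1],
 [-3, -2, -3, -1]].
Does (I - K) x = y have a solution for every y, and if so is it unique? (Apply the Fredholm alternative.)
(I - K) is singular (det(I - K) = 0, i.e. 1 ∈ sigma(K)). (I - K) x = y is solvable iff y ⊥ ker((I - K)^*) = span{(3, 2, 3, 1)}, i.e. iff 3y_1 + 2y_2 + 3y_3 + y_4 = 0. When solvable, the solutions are x = y + c·(1, -2, 1, -1), c arbitrary (ker(I - K) = span{(1, -2, 1, -1)}, dimension 1).

K has rank 1, so it is an outer product K = u v^T: every row of K is a multiple of one row vector. Reading off the entries, u = (1, -2, 1, -1) and v = (3, 2, 3, 1) (row i of K equals u_i·v^T). A rank-one matrix u v^T satisfies K u = u (v·u) and kills the (3)-dimensional subspace v^⊥, so its characteristic polynomial is lambda^3 (lambda - v·u) with v·u = tr K = 1. Hence the eigenvalues of I - K are 1 (multiplicity 3) and 1 - (1) = 0, so det(I - K) = 0. (Direct check: I - K =
[[-2, -2, -3, -1],
 [6, 5, 6, 2],
 [-3, -2, -2, -1],
 [3, 2, 3, 2]]
has determinant 0.) So 1 is an eigenvalue of K and (I - K) is not invertible. The finite-dimensional Fredholm alternative says: either (I - K) is invertible, or ker(I - K) ≠ {0} and then range(I - K) = ker((I - K)^*)^⊥, with dim ker(I - K) = dim ker((I - K)^*). We are in the second case, so we need both kernels. Kernel of I - K: (I - K) u = u - u (v·u) = u - u = 0, so ker(I - K) = span{u} = span{(1, -2, 1, -1)} (it is exactly 1-dimensional because rank(I - K) = 3). Kernel of the adjoint: K is real, so (I - K)^* = I - K^T = I - v u^T, and (I - v u^T) v = v - v (u·v) = 0; hence ker((I - K)^*) = span{v} = span{(3, 2, 3, 1)}. Therefore (I - K) x = y is solvable iff <y, v> = 0, i.e. iff 3y_1 + 2y_2 + 3y_3 + y_4 = 0. When this holds, K y = u (v·y) = 0, so (I - K) y = y and x = y is a particular solution; the full solution set is the line x = y + c·u = y + c·(1, -2, 1, -1), c ∈ C.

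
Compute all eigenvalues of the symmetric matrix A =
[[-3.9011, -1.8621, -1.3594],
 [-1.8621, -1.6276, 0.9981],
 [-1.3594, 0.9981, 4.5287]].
sigma(A) ≈ {-5, -1, 5}

A is real symmetric, so its spectrum consists of real eigenvalues. Expanding the characteristic polynomial of the displayed matrix gives
  det(λ I - A) = p(λ) = λ^3 + (1)λ^2 + (-25)λ + (-24.9989).
Solving p(λ) = 0 yields eigenvalues ≈ -5, -1, 5. (A is shown rounded to 4 decimals, so these recover the underlying integer eigenvalues to within that precision.)
Verification: the trace of A = -1 equals the sum of eigenvalues -1, and det(A) ≈ 24.9989 matches the eigenvalue product 25.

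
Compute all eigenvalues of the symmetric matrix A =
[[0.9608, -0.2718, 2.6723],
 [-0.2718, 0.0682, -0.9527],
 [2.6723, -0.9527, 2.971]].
sigma(A) ≈ {-1, 0, 5}

A is real symmetric, so its spectrum consists of real eigenvalues. Expanding the characteristic polynomial of the displayed matrix gives
  det(λ I - A) = p(λ) = λ^3 + (-4)λ^2 + (-5)λ + (0).
Solving p(λ) = 0 yields eigenvalues ≈ -1, 0, 5. (A is shown rounded to 4 decimals, so these recover the underlying integer eigenvalues to within that precision.)
Verification: the trace of A = 4 equals the sum of eigenvalues 4, and det(A) ≈ 0.0001 matches the eigenvalue product 0.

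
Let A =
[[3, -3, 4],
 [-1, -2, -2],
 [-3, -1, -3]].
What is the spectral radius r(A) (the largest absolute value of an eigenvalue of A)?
r(A) ≈ 3.7457

The eigenvalues of A are the roots of its characteristic polynomial. With M = A (coefficients from the trace, the sum of principal 2x2 minors, and det A):
  p(λ) = det(λ I - M) = λ^3 + 2λ^2 - 2λ + 17.
No integer candidate from the rational root theorem (±divisors of 17) is a root, so the roots are irrational. The cubic discriminant is Δ = -9523 < 0, so there is one real root and a complex-conjugate pair. p(-4) = -7 and p(-3) = 14 have opposite signs, so a root lies in (-4, -3); Newton's method refines it to λ ≈ -3.7457. Dividing out (λ - (-3.7457)) leaves approximately λ^2 - 1.7457λ + 4.5386. For λ^2 - 1.7457λ + 4.5386 the discriminant is -15.1071. It is negative, so the remaining roots are the complex-conjugate pair λ ≈ 0.8728 ± 1.9434i. Their product equals the constant term, so |λ|^2 ≈ 4.5386 and |λ| ≈ 2.1304.
Thus the eigenvalues (to 4 decimals) are -3.7457 (modulus 3.7457); 0.8728 ± 1.9434i (modulus 2.1304). The spectral radius is the largest modulus: r(A) ≈ 3.7457. (Cross-check: r(A) ≤ ||A||_2 ≈ 6.9798; equality holds whenever A is normal, though it can also hold for some non-normal A.)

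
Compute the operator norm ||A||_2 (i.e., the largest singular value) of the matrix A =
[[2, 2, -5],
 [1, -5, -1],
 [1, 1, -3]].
||A||_2 ≈ 6.6711 (= sqrt(largest eigenvalue of A^T A))

||A||_2 = sigma_max(A) = sqrt(lambda_max(A^T A)). Form the symmetric matrix M = A^T A =
[[6, 0, -14],
 [0, 30, -8],
 [-14, -8, 35]].
Its characteristic polynomial (trace, sum of principal 2x2 minors, determinant of M give the coefficients) is
  p(λ) = det(λ I - M) = λ^3 - 71λ^2 + 1180λ - 36.
No integer candidate from the rational root theorem (±divisors of 36) is a root, so the roots are irrational. The cubic discriminant is Δ = 449675664 > 0, so there are three distinct real roots. p(0) = -36 and p(1) = 1074 have opposite signs, so a root lies in (0, 1); Newton's method refines it to λ ≈ 0.0306. p(26) = 224 and p(27) = -252 have opposite signs, so a root lies in (26, 27); Newton's method refines it to λ ≈ 26.4662. p(44) = -388 and p(45) = 414 have opposite signs, so a root lies in (44, 45); Newton's method refines it to λ ≈ 44.5033. Check (Vieta): the three roots sum to 71, matching tr M = 71.
So the eigenvalues of A^T A are ≈ 0.0306, 26.4662, 44.5033 (all ≥ 0, as they must be for A^T A). The largest is λ_max ≈ 44.5033, hence ||A||_2 = sqrt(λ_max) ≈ 6.6711.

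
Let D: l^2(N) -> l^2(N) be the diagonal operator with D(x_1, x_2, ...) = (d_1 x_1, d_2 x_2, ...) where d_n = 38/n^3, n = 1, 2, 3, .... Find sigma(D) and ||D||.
sigma(D) = {38/n^3 : n ≥ 1} ∪ {0}; ||D|| = 38

A bounded diagonal operator on l^2 with diagonal entries d_n has spectrum equal to the closure of {d_n : n ≥ 1}: every d_n is an eigenvalue (with eigenvector e_n), so {d_n} ⊂ sigma(D); the spectrum is closed, so its closure is too; and for lambda not in the closure, (D - lambda I) has bounded inverse (the diagonal entries 1/(d_n - lambda) are bounded). For our sequence d_n = 38/n^3, n = 1, 2, 3, ...:
  - {d_n} = {38/n^3 : n ≥ 1}; the only limit point is 0
  - closure = {38/n^3 : n ≥ 1} ∪ {0}
For the norm: a diagonal operator has ||D|| = sup_n |d_n|. Here d_n = 38/n^3 is positive and decreasing, so sup_n |d_n| = d_1 = 38. So ||D|| = 38.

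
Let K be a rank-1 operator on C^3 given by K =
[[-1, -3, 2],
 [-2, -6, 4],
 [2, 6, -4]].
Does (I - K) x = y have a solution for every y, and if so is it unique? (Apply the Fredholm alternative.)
(I - K) is invertible (det(I - K) = 12 ≠ 0), so for every y in C^3 the equation (I - K) x = y has a unique solution.

K has rank 1, so it is an outer product K = u v^T: every row of K is a multiple of one row vector. Reading off the entries, u = (1, 2, -2) and v = (-1, -3, 2) (row i of K equals u_i·v^T). A rank-one matrix u v^T satisfies K u = u (v·u) and kills the (2)-dimensional subspace v^⊥, so its characteristic polynomial is lambda^2 (lambda - v·u) with v·u = tr K = -11. Hence the eigenvalues of I - K are 1 (multiplicity 2) and 1 - (-11) = 12, so det(I - K) = 12. (Direct check: I - K =
[[2, 3, -2],
 [2, 7, -4],
 [-2, -6, 5]]
has determinant 12.) The finite-dimensional Fredholm alternative says: either (I - K) is invertible, or ker(I - K) ≠ {0} and then range(I - K) = ker((I - K)^*)^⊥, with dim ker(I - K) = dim ker((I - K)^*). Since det(I - K) ≠ 0, 1 is not an eigenvalue of K and ker(I - K) = {0}, so we are in the first case: for every y there is a unique x = (I - K)^(-1) y. Explicitly, by the Sherman–Morrison formula, (I - u v^T)^(-1) = I + u v^T/(1 - v·u), i.e. (I - K)^(-1) = I + K/(12).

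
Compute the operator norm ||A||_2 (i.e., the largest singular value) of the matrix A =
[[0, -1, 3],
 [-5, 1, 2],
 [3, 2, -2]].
||A||_2 ≈ 6.6281 (= sqrt(largest eigenvalue of A^T A))

||A||_2 = sigma_max(A) = sqrt(lambda_max(A^T A)). Form the symmetric matrix M = A^T A =
[[34, 1, -16],
 [1, 6, -5],
 [-16, -5, 17]].
Its characteristic polynomial (trace, sum of principal 2x2 minors, determinant of M give the coefficients) is
  p(λ) = det(λ I - M) = λ^3 - 57λ^2 + 602λ - 1225.
No integer candidate from the rational root theorem (±divisors of 1225) is a root, so the roots are irrational. The cubic discriminant is Δ = 113442889 > 0, so there are three distinct real roots. p(2) = -241 and p(3) = 95 have opposite signs, so a root lies in (2, 3); Newton's method refines it to λ ≈ 2.6856. p(10) = 95 and p(11) = -169 have opposite signs, so a root lies in (10, 11); Newton's method refines it to λ ≈ 10.3828. p(43) = -1225 and p(44) = 95 have opposite signs, so a root lies in (43, 44); Newton's method refines it to λ ≈ 43.9316. Check (Vieta): the three roots sum to 57, matching tr M = 57.
So the eigenvalues of A^T A are ≈ 2.6856, 10.3828, 43.9316 (all ≥ 0, as they must be for A^T A). The largest is λ_max ≈ 43.9316, hence ||A||_2 = sqrt(λ_max) ≈ 6.6281.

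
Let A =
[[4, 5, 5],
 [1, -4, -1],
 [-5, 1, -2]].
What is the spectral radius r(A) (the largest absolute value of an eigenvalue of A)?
r(A) = 3

The eigenvalues of A are the roots of its characteristic polynomial. With M = A (coefficients from the trace, the sum of principal 2x2 minors, and det A):
  p(λ) = det(λ I - M) = λ^3 + 2λ^2 + 5λ + 24.
By the rational root theorem any rational root is an integer divisor of 24. Testing λ = -3: p(-3) = -27 + 18 - 15 + 24 = 0, so λ = -3 is a root. Dividing out (λ + 3) leaves p(λ) = (λ + 3)(λ^2 - λ + 8). For λ^2 - λ + 8 the discriminant is -31. It is negative, so the roots are the complex-conjugate pair λ = 1/2 ± (sqrt(31)/2) i ≈ 0.5 ± 2.7839i. For a conjugate pair the product of the roots equals the constant term, so |λ|^2 = 8 and |λ| = sqrt(8) ≈ 2.8284.
Thus the eigenvalues (to 4 decimals) are 0.5 ± 2.7839i (modulus 2.8284); -3 (modulus 3). The spectral radius is the largest modulus: r(A) = 3. (Cross-check: r(A) ≤ ||A||_2 ≈ 9.0966; equality holds whenever A is normal, though it can also hold for some non-normal A.)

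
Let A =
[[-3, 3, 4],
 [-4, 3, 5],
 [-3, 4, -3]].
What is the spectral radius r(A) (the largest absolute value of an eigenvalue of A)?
r(A) ≈ 4.9232

The eigenvalues of A are the roots of its characteristic polynomial. With M = A (coefficients from the trace, the sum of principal 2x2 minors, and det A):
  p(λ) = det(λ I - M) = λ^3 + 3λ^2 - 5λ + 22.
No integer candidate from the rational root theorem (±divisors of 22) is a root, so the roots are irrational. The cubic discriminant is Δ = -20659 < 0, so there is one real root and a complex-conjugate pair. p(-5) = -3 and p(-4) = 26 have opposite signs, so a root lies in (-5, -4); Newton's method refines it to λ ≈ -4.9232. Dividing out (λ - (-4.9232)) leaves approximately λ^2 - 1.9232λ + 4.4686. For λ^2 - 1.9232λ + 4.4686 the discriminant is -14.1755. It is negative, so the remaining roots are the complex-conjugate pair λ ≈ 0.9616 ± 1.8825i. Their product equals the constant term, so |λ|^2 ≈ 4.4686 and |λ| ≈ 2.1139.
Thus the eigenvalues (to 4 decimals) are -4.9232 (modulus 4.9232); 0.9616 ± 1.8825i (modulus 2.1139). The spectral radius is the largest modulus: r(A) ≈ 4.9232. (Cross-check: r(A) ≤ ||A||_2 ≈ 9.3174; equality holds whenever A is normal, though it can also hold for some non-normal A.)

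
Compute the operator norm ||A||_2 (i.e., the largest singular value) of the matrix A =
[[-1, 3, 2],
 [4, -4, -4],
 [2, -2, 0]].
||A||_2 ≈ 8.1199 (= sqrt(largest eigenvalue of A^T A))

||A||_2 = sigma_max(A) = sqrt(lambda_max(A^T A)). Form the symmetric matrix M = A^T A =
[[21, -23, -18],
 [-23, 29, 22],
 [-18, 22, 20]].
Its characteristic polynomial (trace, sum of principal 2x2 minors, determinant of M give the coefficients) is
  p(λ) = det(λ I - M) = λ^3 - 70λ^2 + 272λ - 256.
No integer candidate from the rational root theorem (±divisors of 256) is a root, so the roots are irrational. The cubic discriminant is Δ = 16761856 > 0, so there are three distinct real roots. p(1) = -53 and p(2) = 16 have opposite signs, so a root lies in (1, 2); Newton's method refines it to λ ≈ 1.5319. p(2) = 16 and p(3) = -43 have opposite signs, so a root lies in (2, 3); Newton's method refines it to λ ≈ 2.5346. p(65) = -3701 and p(66) = 272 have opposite signs, so a root lies in (65, 66); Newton's method refines it to λ ≈ 65.9335. Check (Vieta): the three roots sum to 70, matching tr M = 70.
So the eigenvalues of A^T A are ≈ 1.5319, 2.5346, 65.9335 (all ≥ 0, as they must be for A^T A). The largest is λ_max ≈ 65.9335, hence ||A||_2 = sqrt(λ_max) ≈ 8.1199.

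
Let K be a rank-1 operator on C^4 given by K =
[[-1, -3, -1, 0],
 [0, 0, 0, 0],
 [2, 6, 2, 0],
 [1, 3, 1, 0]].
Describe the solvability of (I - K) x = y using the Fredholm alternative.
(I - K) is singular (det(I - K) = 0, i.e. 1 ∈ sigma(K)). (I - K) x = y is solvable iff y ⊥ ker((I - K)^*) = span{(-1, -3, -1, 0)}, i.e. iff -y_1 - 3y_2 - y_3 = 0. When solvable, the solutions are x = y + c·(1, 0, -2, -1), c arbitrary (ker(I - K) = span{(1, 0, -2, -1)}, dimension 1).

K has rank 1, so it is an outer product K = u v^T: every row of K is a multiple of one row vector. Reading off the entries, u = (1, 0, -2, -1) and v = (-1, -3, -1, 0) (row i of K equals u_i·v^T). A rank-one matrix u v^T satisfies K u = u (v·u) and kills the (3)-dimensional subspace v^⊥, so its characteristic polynomial is lambda^3 (lambda - v·u) with v·u = tr K = 1. Hence the eigenvalues of I - K are 1 (multiplicity 3) and 1 - (1) = 0, so det(I - K) = 0. (Direct check: I - K =
[[2, 3, 1, 0],
 [0, 1, 0, 0],
 [-2, -6, -1, 0],
 [-1, -3, -1, 1]]
has determinant 0.) So 1 is an eigenvalue of K and (I - K) is not invertible. The finite-dimensional Fredholm alternative says: either (I - K) is invertible, or ker(I - K) ≠ {0} and then range(I - K) = ker((I - K)^*)^⊥, with dim ker(I - K) = dim ker((I - K)^*). We are in the second case, so we need both kernels. Kernel of I - K: (I - K) u = u - u (v·u) = u - u = 0, so ker(I - K) = span{u} = span{(1, 0, -2, -1)} (it is exactly 1-dimensional because rank(I - K) = 3). Kernel of the adjoint: K is real, so (I - K)^* = I - K^T = I - v u^T, and (I - v u^T) v = v - v (u·v) = 0; hence ker((I - K)^*) = span{v} = span{(-1, -3, -1, 0)}. Therefore (I - K) x = y is solvable iff <y, v> = 0, i.e. iff -y_1 - 3y_2 - y_3 = 0. When this holds, K y = u (v·y) = 0, so (I - K) y = y and x = y is a particular solution; the full solution set is the line x = y + c·u = y + c·(1, 0, -2, -1), c ∈ C.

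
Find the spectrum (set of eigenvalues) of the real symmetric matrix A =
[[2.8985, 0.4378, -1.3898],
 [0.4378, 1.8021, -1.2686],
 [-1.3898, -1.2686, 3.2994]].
sigma(A) ≈ {1, 2, 5}

A is real symmetric, so its spectrum consists of real eigenvalues. Expanding the characteristic polynomial of the displayed matrix gives
  det(λ I - A) = p(λ) = λ^3 + (-8)λ^2 + (17)λ + (-10).
Solving p(λ) = 0 yields eigenvalues ≈ 1, 2, 5. (A is shown rounded to 4 decimals, so these recover the underlying integer eigenvalues to within that precision.)
Verification: the trace of A = 8 equals the sum of eigenvalues 8, and det(A) ≈ 9.9999 matches the eigenvalue product 10.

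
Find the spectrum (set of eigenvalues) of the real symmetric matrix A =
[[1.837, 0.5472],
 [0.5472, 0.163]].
sigma(A) ≈ {0, 2}

A is real symmetric, so its spectrum consists of real eigenvalues. Expanding the characteristic polynomial of the displayed matrix gives
  det(λ I - A) = p(λ) = λ^2 + (-2)λ + (0).
Solving p(λ) = 0 yields eigenvalues ≈ 0, 2. (A is shown rounded to 4 decimals, so these recover the underlying integer eigenvalues to within that precision.)
Verification: the trace of A = 2 equals the sum of eigenvalues 2, and det(A) ≈ 0.0000 matches the eigenvalue product 0.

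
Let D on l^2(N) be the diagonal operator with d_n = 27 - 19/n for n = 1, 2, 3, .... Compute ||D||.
||D|| = 27

For a diagonal operator on l^2 with entries d_n, ||D|| = sup_n |d_n|. Here d_1 = 8, d_2 = 35/2, ..., and d_n = 27 - 19/n increases monotonically toward 27. All terms lie in [8, 27), so |d_n| = d_n and the supremum is the limit 27, which is not attained by any individual d_n. Hence ||D|| = 27.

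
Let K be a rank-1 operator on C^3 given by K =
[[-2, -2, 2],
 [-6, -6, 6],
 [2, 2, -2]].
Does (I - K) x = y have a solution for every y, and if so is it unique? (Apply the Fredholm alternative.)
(I - K) is invertible (det(I - K) = 11 ≠ 0), so for every y in C^3 the equation (I - K) x = y has a unique solution.

K has rank 1, so it is an outer product K = u v^T: every row of K is a multiple of one row vector. Reading off the entries, u = (1, 3, -1) and v = (-2, -2, 2) (row i of K equals u_i·v^T). A rank-one matrix u v^T satisfies K u = u (v·u) and kills the (2)-dimensional subspace v^⊥, so its characteristic polynomial is lambda^2 (lambda - v·u) with v·u = tr K = -10. Hence the eigenvalues of I - K are 1 (multiplicity 2) and 1 - (-10) = 11, so det(I - K) = 11. (Direct check: I - K =
[[3, 2, -2],
 [6, 7, -6],
 [-2, -2, 3]]
has determinant 11.) The finite-dimensional Fredholm alternative says: either (I - K) is invertible, or ker(I - K) ≠ {0} and then range(I - K) = ker((I - K)^*)^⊥, with dim ker(I - K) = dim ker((I - K)^*). Since det(I - K) ≠ 0, 1 is not an eigenvalue of K and ker(I - K) = {0}, so we are in the first case: for every y there is a unique x = (I - K)^(-1) y. Explicitly, by the Sherman–Morrison formula, (I - u v^T)^(-1) = I + u v^T/(1 - v·u), i.e. (I - K)^(-1) = I + K/(11).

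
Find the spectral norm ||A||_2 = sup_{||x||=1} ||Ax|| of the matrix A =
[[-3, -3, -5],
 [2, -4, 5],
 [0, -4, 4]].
||A||_2 ≈ 9.1943 (= sqrt(largest eigenvalue of A^T A))

||A||_2 = sigma_max(A) = sqrt(lambda_max(A^T A)). Form the symmetric matrix M = A^T A =
[[13, 1, 25],
 [1, 41, -21],
 [25, -21, 66]].
Its characteristic polynomial (trace, sum of principal 2x2 minors, determinant of M give the coefficients) is
  p(λ) = det(λ I - M) = λ^3 - 120λ^2 + 3030λ - 2704.
No integer candidate from the rational root theorem (±divisors of 2704) is a root, so the roots are irrational. The cubic discriminant is Δ = 19742129568 > 0, so there are three distinct real roots. p(0) = -2704 and p(1) = 207 have opposite signs, so a root lies in (0, 1); Newton's method refines it to λ ≈ 0.9261. p(34) = 900 and p(35) = -779 have opposite signs, so a root lies in (34, 35); Newton's method refines it to λ ≈ 34.5385. p(84) = -2200 and p(85) = 1971 have opposite signs, so a root lies in (84, 85); Newton's method refines it to λ ≈ 84.5354. Check (Vieta): the three roots sum to 120, matching tr M = 120.
So the eigenvalues of A^T A are ≈ 0.9261, 34.5385, 84.5354 (all ≥ 0, as they must be for A^T A). The largest is λ_max ≈ 84.5354, hence ||A||_2 = sqrt(λ_max) ≈ 9.1943.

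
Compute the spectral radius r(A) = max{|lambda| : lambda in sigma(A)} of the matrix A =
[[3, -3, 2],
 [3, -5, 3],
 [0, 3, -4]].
r(A) ≈ 6.7101

The eigenvalues of A are the roots of its characteristic polynomial. With M = A (coefficients from the trace, the sum of principal 2x2 minors, and det A):
  p(λ) = det(λ I - M) = λ^3 + 6λ^2 - 7λ - 15.
No integer candidate from the rational root theorem (±divisors of 15) is a root, so the roots are irrational. The cubic discriminant is Δ = 21361 > 0, so there are three distinct real roots. p(-7) = -15 and p(-6) = 27 have opposite signs, so a root lies in (-7, -6); Newton's method refines it to λ ≈ -6.7101. p(-2) = 15 and p(-1) = -3 have opposite signs, so a root lies in (-2, -1); Newton's method refines it to λ ≈ -1.1817. p(1) = -15 and p(2) = 3 have opposite signs, so a root lies in (1, 2); Newton's method refines it to λ ≈ 1.8917. Check (Vieta): the three roots sum to -6, matching tr M = -6.
Thus the eigenvalues (to 4 decimals) are -6.7101 (modulus 6.7101); -1.1817 (modulus 1.1817); 1.8917 (modulus 1.8917). The spectral radius is the largest modulus: r(A) ≈ 6.7101. (Cross-check: r(A) ≤ ||A||_2 ≈ 9.0597; equality holds whenever A is normal, though it can also hold for some non-normal A.)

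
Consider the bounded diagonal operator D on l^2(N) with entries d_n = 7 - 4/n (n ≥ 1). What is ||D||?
||D|| = 7

For a diagonal operator on l^2 with entries d_n, ||D|| = sup_n |d_n|. Here d_1 = 3, d_2 = 5, ..., and d_n = 7 - 4/n increases monotonically toward 7. All terms lie in [3, 7), so |d_n| = d_n and the supremum is the limit 7, which is not attained by any individual d_n. Hence ||D|| = 7.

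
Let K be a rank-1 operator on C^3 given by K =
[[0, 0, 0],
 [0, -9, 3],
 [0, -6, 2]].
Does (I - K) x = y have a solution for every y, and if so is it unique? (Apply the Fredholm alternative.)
(I - K) is invertible (det(I - K) = 8 ≠ 0), so for every y in C^3 the equation (I - K) x = y has a unique solution.

K has rank 1, so it is an outer product K = u v^T: every row of K is a multiple of one row vector. Reading off the entries, u = (0, -3, -2) and v = (0, 3, -1) (row i of K equals u_i·v^T). A rank-one matrix u v^T satisfies K u = u (v·u) and kills the (2)-dimensional subspace v^⊥, so its characteristic polynomial is lambda^2 (lambda - v·u) with v·u = tr K = -7. Hence the eigenvalues of I - K are 1 (multiplicity 2) and 1 - (-7) = 8, so det(I - K) = 8. (Direct check: I - K =
[[1, 0, 0],
 [0, 10, -3],
 [0, 6, -1]]
has determinant 8.) The finite-dimensional Fredholm alternative says: either (I - K) is invertible, or ker(I - K) ≠ {0} and then range(I - K) = ker((I - K)^*)^⊥, with dim ker(I - K) = dim ker((I - K)^*). Since det(I - K) ≠ 0, 1 is not an eigenvalue of K and ker(I - K) = {0}, so we are in the first case: for every y there is a unique x = (I - K)^(-1) y. Explicitly, by the Sherman–Morrison formula, (I - u v^T)^(-1) = I + u v^T/(1 - v·u), i.e. (I - K)^(-1) = I + K/(8).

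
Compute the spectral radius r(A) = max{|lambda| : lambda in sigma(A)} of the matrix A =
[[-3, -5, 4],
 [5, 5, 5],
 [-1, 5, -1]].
r(A) ≈ 7.0578

The eigenvalues of A are the roots of its characteristic polynomial. With M = A (coefficients from the trace, the sum of principal 2x2 minors, and det A):
  p(λ) = det(λ I - M) = λ^3 - λ^2 - 13λ - 210.
No integer candidate from the rational root theorem (±divisors of 210) is a root, so the roots are irrational. The cubic discriminant is Δ = -1231723 < 0, so there is one real root and a complex-conjugate pair. p(7) = -7 and p(8) = 134 have opposite signs, so a root lies in (7, 8); Newton's method refines it to λ ≈ 7.0578. Dividing out (λ - (7.0578)) leaves approximately λ^2 + 6.0578λ + 29.7544. For λ^2 + 6.0578λ + 29.7544 the discriminant is -82.321. It is negative, so the remaining roots are the complex-conjugate pair λ ≈ -3.0289 ± 4.5365i. Their product equals the constant term, so |λ|^2 ≈ 29.7544 and |λ| ≈ 5.4548.
Thus the eigenvalues (to 4 decimals) are 7.0578 (modulus 7.0578); -3.0289 ± 4.5365i (modulus 5.4548). The spectral radius is the largest modulus: r(A) ≈ 7.0578. (Cross-check: r(A) ≤ ||A||_2 ≈ 9.8108; equality holds whenever A is normal, though it can also hold for some non-normal A.)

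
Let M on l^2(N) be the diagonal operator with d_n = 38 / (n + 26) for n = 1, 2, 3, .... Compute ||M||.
||M|| = 38/27 (attained at n = 1)

For M diagonal, ||M|| = sup_n |d_n| = sup_n 38/(n + 26). This is positive and strictly decreasing in n, so the supremum is attained at n = 1: d_1 = 38/(1 + 26) = 38/27. Hence ||M|| = 38/27.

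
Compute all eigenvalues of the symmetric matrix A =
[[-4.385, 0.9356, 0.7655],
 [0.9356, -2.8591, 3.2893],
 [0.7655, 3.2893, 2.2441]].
sigma(A) ≈ {-5, -4, 4}

A is real symmetric, so its spectrum consists of real eigenvalues. Expanding the characteristic polynomial of the displayed matrix gives
  det(λ I - A) = p(λ) = λ^3 + (5)λ^2 + (-16)λ + (-80).
Solving p(λ) = 0 yields eigenvalues ≈ -5, -4, 4. (A is shown rounded to 4 decimals, so these recover the underlying integer eigenvalues to within that precision.)
Verification: the trace of A = -5 equals the sum of eigenvalues -5, and det(A) ≈ 80.0008 matches the eigenvalue product 80.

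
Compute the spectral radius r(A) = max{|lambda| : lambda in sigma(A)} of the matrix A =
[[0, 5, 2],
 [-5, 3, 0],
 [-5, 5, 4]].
r(A) ≈ 6.0377

The eigenvalues of A are the roots of its characteristic polynomial. With M = A (coefficients from the trace, the sum of principal 2x2 minors, and det A):
  p(λ) = det(λ I - M) = λ^3 - 7λ^2 + 47λ - 80.
No integer candidate from the rational root theorem (±divisors of 80) is a root, so the roots are irrational. The cubic discriminant is Δ = -115851 < 0, so there is one real root and a complex-conjugate pair. p(2) = -6 and p(3) = 25 have opposite signs, so a root lies in (2, 3); Newton's method refines it to λ ≈ 2.1945. Dividing out (λ - (2.1945)) leaves approximately λ^2 - 4.8055λ + 36.4542. For λ^2 - 4.8055λ + 36.4542 the discriminant is -122.7245. It is negative, so the remaining roots are the complex-conjugate pair λ ≈ 2.4027 ± 5.5391i. Their product equals the constant term, so |λ|^2 ≈ 36.4542 and |λ| ≈ 6.0377.
Thus the eigenvalues (to 4 decimals) are 2.1945 (modulus 2.1945); 2.4027 ± 5.5391i (modulus 6.0377). The spectral radius is the largest modulus: r(A) ≈ 6.0377. (Cross-check: r(A) ≤ ||A||_2 ≈ 10.445; equality holds whenever A is normal, though it can also hold for some non-normal A.)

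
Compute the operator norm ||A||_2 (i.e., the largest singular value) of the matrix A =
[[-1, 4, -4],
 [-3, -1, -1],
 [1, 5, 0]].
||A||_2 ≈ 7.0027 (= sqrt(largest eigenvalue of A^T A))

||A||_2 = sigma_max(A) = sqrt(lambda_max(A^T A)). Form the symmetric matrix M = A^T A =
[[11, 4, 7],
 [4, 42, -15],
 [7, -15, 17]].
Its characteristic polynomial (trace, sum of principal 2x2 minors, determinant of M give the coefficients) is
  p(λ) = det(λ I - M) = λ^3 - 70λ^2 + 1073λ - 2209.
No integer candidate from the rational root theorem (±divisors of 2209) is a root, so the roots are irrational. The cubic discriminant is Δ = 524032465 > 0, so there are three distinct real roots. p(2) = -335 and p(3) = 407 have opposite signs, so a root lies in (2, 3); Newton's method refines it to λ ≈ 2.4308. p(18) = 257 and p(19) = -233 have opposite signs, so a root lies in (18, 19); Newton's method refines it to λ ≈ 18.5318. p(49) = -53 and p(50) = 1441 have opposite signs, so a root lies in (49, 50); Newton's method refines it to λ ≈ 49.0374. Check (Vieta): the three roots sum to 70, matching tr M = 70.
So the eigenvalues of A^T A are ≈ 2.4308, 18.5318, 49.0374 (all ≥ 0, as they must be for A^T A). The largest is λ_max ≈ 49.0374, hence ||A||_2 = sqrt(λ_max) ≈ 7.0027.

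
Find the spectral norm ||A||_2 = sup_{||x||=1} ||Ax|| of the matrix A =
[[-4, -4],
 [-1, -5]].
||A||_2 = sqrt((58 + sqrt(2340))/2) ≈ 7.2929 (= sqrt(largest eigenvalue of A^T A))

||A||_2 = sigma_max(A) = sqrt(lambda_max(A^T A)). Form the symmetric matrix M = A^T A =
[[17, 21],
 [21, 41]].
Its characteristic polynomial (trace, determinant of M give the coefficients) is
  p(λ) = det(λ I - M) = λ^2 - 58λ + 256.
For λ^2 - 58λ + 256 the discriminant is 2340. It is nonnegative but not a perfect square, so the roots are real and irrational: λ = (58 ± sqrt(2340))/2 ≈ 53.1868, 4.8132.
So the eigenvalues of A^T A are ≈ 4.8132, 53.1868 (all ≥ 0, as they must be for A^T A). The largest is λ_max = (58 + sqrt(2340))/2 ≈ 53.1868, hence ||A||_2 = sqrt(λ_max) = sqrt((58 + sqrt(2340))/2) ≈ 7.2929.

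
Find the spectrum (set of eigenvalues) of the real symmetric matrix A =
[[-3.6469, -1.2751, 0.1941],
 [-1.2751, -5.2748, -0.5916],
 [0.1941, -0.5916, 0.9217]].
sigma(A) ≈ {-6, -3, 1}

A is real symmetric, so its spectrum consists of real eigenvalues. Expanding the characteristic polynomial of the displayed matrix gives
  det(λ I - A) = p(λ) = λ^3 + (8)λ^2 + (9)λ + (-18).
Solving p(λ) = 0 yields eigenvalues ≈ -6, -3, 1. (A is shown rounded to 4 decimals, so these recover the underlying integer eigenvalues to within that precision.)
Verification: the trace of A = -8 equals the sum of eigenvalues -8, and det(A) ≈ 17.9998 matches the eigenvalue product 18.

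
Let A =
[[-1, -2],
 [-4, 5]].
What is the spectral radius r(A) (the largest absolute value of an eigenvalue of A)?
r(A) = (4 + sqrt(68))/2 ≈ 6.1231

The eigenvalues of A are the roots of its characteristic polynomial. With M = A (coefficients from the trace and determinant):
  p(λ) = det(λ I - M) = λ^2 - 4λ - 13.
For λ^2 - 4λ - 13 the discriminant is 68. It is nonnegative but not a perfect square, so the roots are real and irrational: λ = (4 ± sqrt(68))/2 ≈ 6.1231, -2.1231.
Thus the eigenvalues (to 4 decimals) are 6.1231 (modulus 6.1231); -2.1231 (modulus 2.1231). The spectral radius is the largest modulus: r(A) = (4 + sqrt(68))/2 ≈ 6.1231. (Cross-check: r(A) ≤ ||A||_2 ≈ 6.4787; equality holds whenever A is normal, though it can also hold for some non-normal A.)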